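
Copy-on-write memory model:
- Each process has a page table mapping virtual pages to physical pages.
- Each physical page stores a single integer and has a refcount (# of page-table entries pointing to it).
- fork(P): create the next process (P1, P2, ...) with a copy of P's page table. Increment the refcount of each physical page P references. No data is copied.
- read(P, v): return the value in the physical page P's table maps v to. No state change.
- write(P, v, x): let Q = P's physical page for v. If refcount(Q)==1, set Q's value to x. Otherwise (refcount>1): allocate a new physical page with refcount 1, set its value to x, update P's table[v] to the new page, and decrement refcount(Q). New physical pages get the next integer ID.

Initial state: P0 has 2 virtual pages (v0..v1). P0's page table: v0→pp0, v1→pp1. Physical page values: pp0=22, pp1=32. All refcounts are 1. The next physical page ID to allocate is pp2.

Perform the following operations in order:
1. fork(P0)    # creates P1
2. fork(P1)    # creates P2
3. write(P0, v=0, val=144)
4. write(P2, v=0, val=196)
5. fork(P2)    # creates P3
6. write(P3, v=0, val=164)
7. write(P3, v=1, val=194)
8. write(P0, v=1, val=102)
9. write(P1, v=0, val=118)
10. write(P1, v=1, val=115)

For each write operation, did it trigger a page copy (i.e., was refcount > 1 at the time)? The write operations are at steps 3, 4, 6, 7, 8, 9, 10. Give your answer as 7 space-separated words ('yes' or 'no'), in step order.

Op 1: fork(P0) -> P1. 2 ppages; refcounts: pp0:2 pp1:2
Op 2: fork(P1) -> P2. 2 ppages; refcounts: pp0:3 pp1:3
Op 3: write(P0, v0, 144). refcount(pp0)=3>1 -> COPY to pp2. 3 ppages; refcounts: pp0:2 pp1:3 pp2:1
Op 4: write(P2, v0, 196). refcount(pp0)=2>1 -> COPY to pp3. 4 ppages; refcounts: pp0:1 pp1:3 pp2:1 pp3:1
Op 5: fork(P2) -> P3. 4 ppages; refcounts: pp0:1 pp1:4 pp2:1 pp3:2
Op 6: write(P3, v0, 164). refcount(pp3)=2>1 -> COPY to pp4. 5 ppages; refcounts: pp0:1 pp1:4 pp2:1 pp3:1 pp4:1
Op 7: write(P3, v1, 194). refcount(pp1)=4>1 -> COPY to pp5. 6 ppages; refcounts: pp0:1 pp1:3 pp2:1 pp3:1 pp4:1 pp5:1
Op 8: write(P0, v1, 102). refcount(pp1)=3>1 -> COPY to pp6. 7 ppages; refcounts: pp0:1 pp1:2 pp2:1 pp3:1 pp4:1 pp5:1 pp6:1
Op 9: write(P1, v0, 118). refcount(pp0)=1 -> write in place. 7 ppages; refcounts: pp0:1 pp1:2 pp2:1 pp3:1 pp4:1 pp5:1 pp6:1
Op 10: write(P1, v1, 115). refcount(pp1)=2>1 -> COPY to pp7. 8 ppages; refcounts: pp0:1 pp1:1 pp2:1 pp3:1 pp4:1 pp5:1 pp6:1 pp7:1

yes yes yes yes yes no yes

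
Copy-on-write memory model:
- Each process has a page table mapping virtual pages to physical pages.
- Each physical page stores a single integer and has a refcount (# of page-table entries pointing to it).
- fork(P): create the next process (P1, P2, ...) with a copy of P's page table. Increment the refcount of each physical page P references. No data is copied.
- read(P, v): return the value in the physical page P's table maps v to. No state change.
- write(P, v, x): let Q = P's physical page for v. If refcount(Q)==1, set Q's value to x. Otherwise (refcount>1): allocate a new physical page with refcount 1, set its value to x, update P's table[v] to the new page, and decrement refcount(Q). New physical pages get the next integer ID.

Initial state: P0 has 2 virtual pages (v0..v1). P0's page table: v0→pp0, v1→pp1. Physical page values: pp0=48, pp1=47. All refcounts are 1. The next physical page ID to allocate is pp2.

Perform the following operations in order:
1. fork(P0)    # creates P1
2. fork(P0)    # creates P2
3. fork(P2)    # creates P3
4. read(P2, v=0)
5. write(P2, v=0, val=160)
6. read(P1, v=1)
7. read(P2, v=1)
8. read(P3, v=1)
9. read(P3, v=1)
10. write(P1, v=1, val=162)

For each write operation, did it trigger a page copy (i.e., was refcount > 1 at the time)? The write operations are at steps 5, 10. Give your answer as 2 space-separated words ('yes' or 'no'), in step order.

Op 1: fork(P0) -> P1. 2 ppages; refcounts: pp0:2 pp1:2
Op 2: fork(P0) -> P2. 2 ppages; refcounts: pp0:3 pp1:3
Op 3: fork(P2) -> P3. 2 ppages; refcounts: pp0:4 pp1:4
Op 4: read(P2, v0) -> 48. No state change.
Op 5: write(P2, v0, 160). refcount(pp0)=4>1 -> COPY to pp2. 3 ppages; refcounts: pp0:3 pp1:4 pp2:1
Op 6: read(P1, v1) -> 47. No state change.
Op 7: read(P2, v1) -> 47. No state change.
Op 8: read(P3, v1) -> 47. No state change.
Op 9: read(P3, v1) -> 47. No state change.
Op 10: write(P1, v1, 162). refcount(pp1)=4>1 -> COPY to pp3. 4 ppages; refcounts: pp0:3 pp1:3 pp2:1 pp3:1

yes yes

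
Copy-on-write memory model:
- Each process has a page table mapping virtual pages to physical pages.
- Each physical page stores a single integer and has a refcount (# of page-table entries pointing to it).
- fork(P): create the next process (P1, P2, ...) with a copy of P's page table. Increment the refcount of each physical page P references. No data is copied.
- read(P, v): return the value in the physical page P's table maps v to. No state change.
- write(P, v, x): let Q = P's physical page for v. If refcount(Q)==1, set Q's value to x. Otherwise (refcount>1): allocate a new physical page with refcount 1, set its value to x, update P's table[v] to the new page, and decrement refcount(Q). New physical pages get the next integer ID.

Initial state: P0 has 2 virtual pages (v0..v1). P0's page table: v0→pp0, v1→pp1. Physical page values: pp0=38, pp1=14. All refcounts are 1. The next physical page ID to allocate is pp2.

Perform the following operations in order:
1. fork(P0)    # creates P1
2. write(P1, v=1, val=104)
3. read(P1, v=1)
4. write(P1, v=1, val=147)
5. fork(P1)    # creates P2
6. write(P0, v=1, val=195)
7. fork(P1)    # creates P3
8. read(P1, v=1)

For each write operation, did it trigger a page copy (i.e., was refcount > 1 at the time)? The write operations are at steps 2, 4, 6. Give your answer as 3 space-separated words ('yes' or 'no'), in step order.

Op 1: fork(P0) -> P1. 2 ppages; refcounts: pp0:2 pp1:2
Op 2: write(P1, v1, 104). refcount(pp1)=2>1 -> COPY to pp2. 3 ppages; refcounts: pp0:2 pp1:1 pp2:1
Op 3: read(P1, v1) -> 104. No state change.
Op 4: write(P1, v1, 147). refcount(pp2)=1 -> write in place. 3 ppages; refcounts: pp0:2 pp1:1 pp2:1
Op 5: fork(P1) -> P2. 3 ppages; refcounts: pp0:3 pp1:1 pp2:2
Op 6: write(P0, v1, 195). refcount(pp1)=1 -> write in place. 3 ppages; refcounts: pp0:3 pp1:1 pp2:2
Op 7: fork(P1) -> P3. 3 ppages; refcounts: pp0:4 pp1:1 pp2:3
Op 8: read(P1, v1) -> 147. No state change.

yes no no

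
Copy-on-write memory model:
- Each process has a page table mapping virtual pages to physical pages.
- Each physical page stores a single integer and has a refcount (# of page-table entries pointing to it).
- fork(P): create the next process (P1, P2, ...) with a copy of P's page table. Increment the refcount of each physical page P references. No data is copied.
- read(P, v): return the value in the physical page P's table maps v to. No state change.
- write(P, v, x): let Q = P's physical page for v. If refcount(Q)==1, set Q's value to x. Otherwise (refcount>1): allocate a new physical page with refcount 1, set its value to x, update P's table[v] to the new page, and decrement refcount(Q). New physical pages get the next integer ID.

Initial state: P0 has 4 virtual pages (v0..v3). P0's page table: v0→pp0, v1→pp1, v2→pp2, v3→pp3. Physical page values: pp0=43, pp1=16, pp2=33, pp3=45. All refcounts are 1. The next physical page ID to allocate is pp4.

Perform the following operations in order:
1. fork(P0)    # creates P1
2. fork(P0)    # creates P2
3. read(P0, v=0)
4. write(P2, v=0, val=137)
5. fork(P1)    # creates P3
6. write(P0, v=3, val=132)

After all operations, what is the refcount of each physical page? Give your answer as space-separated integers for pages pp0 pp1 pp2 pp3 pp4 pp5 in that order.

Op 1: fork(P0) -> P1. 4 ppages; refcounts: pp0:2 pp1:2 pp2:2 pp3:2
Op 2: fork(P0) -> P2. 4 ppages; refcounts: pp0:3 pp1:3 pp2:3 pp3:3
Op 3: read(P0, v0) -> 43. No state change.
Op 4: write(P2, v0, 137). refcount(pp0)=3>1 -> COPY to pp4. 5 ppages; refcounts: pp0:2 pp1:3 pp2:3 pp3:3 pp4:1
Op 5: fork(P1) -> P3. 5 ppages; refcounts: pp0:3 pp1:4 pp2:4 pp3:4 pp4:1
Op 6: write(P0, v3, 132). refcount(pp3)=4>1 -> COPY to pp5. 6 ppages; refcounts: pp0:3 pp1:4 pp2:4 pp3:3 pp4:1 pp5:1

Answer: 3 4 4 3 1 1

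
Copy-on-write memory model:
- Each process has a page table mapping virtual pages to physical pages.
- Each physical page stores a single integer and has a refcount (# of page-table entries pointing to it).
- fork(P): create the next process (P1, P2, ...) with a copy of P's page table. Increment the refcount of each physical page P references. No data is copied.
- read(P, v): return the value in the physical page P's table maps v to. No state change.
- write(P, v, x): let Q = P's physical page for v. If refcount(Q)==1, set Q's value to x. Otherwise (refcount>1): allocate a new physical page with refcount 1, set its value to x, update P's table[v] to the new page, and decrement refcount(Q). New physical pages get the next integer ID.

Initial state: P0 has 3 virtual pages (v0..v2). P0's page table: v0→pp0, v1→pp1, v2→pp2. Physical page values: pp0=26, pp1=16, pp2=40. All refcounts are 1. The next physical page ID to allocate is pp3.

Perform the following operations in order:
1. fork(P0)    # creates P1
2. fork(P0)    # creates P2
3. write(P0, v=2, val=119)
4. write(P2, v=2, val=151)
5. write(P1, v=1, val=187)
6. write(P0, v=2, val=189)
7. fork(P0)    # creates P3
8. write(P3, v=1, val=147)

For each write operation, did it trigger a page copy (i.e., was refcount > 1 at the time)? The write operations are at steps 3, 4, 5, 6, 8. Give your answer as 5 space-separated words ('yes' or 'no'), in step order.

Op 1: fork(P0) -> P1. 3 ppages; refcounts: pp0:2 pp1:2 pp2:2
Op 2: fork(P0) -> P2. 3 ppages; refcounts: pp0:3 pp1:3 pp2:3
Op 3: write(P0, v2, 119). refcount(pp2)=3>1 -> COPY to pp3. 4 ppages; refcounts: pp0:3 pp1:3 pp2:2 pp3:1
Op 4: write(P2, v2, 151). refcount(pp2)=2>1 -> COPY to pp4. 5 ppages; refcounts: pp0:3 pp1:3 pp2:1 pp3:1 pp4:1
Op 5: write(P1, v1, 187). refcount(pp1)=3>1 -> COPY to pp5. 6 ppages; refcounts: pp0:3 pp1:2 pp2:1 pp3:1 pp4:1 pp5:1
Op 6: write(P0, v2, 189). refcount(pp3)=1 -> write in place. 6 ppages; refcounts: pp0:3 pp1:2 pp2:1 pp3:1 pp4:1 pp5:1
Op 7: fork(P0) -> P3. 6 ppages; refcounts: pp0:4 pp1:3 pp2:1 pp3:2 pp4:1 pp5:1
Op 8: write(P3, v1, 147). refcount(pp1)=3>1 -> COPY to pp6. 7 ppages; refcounts: pp0:4 pp1:2 pp2:1 pp3:2 pp4:1 pp5:1 pp6:1

yes yes yes no yes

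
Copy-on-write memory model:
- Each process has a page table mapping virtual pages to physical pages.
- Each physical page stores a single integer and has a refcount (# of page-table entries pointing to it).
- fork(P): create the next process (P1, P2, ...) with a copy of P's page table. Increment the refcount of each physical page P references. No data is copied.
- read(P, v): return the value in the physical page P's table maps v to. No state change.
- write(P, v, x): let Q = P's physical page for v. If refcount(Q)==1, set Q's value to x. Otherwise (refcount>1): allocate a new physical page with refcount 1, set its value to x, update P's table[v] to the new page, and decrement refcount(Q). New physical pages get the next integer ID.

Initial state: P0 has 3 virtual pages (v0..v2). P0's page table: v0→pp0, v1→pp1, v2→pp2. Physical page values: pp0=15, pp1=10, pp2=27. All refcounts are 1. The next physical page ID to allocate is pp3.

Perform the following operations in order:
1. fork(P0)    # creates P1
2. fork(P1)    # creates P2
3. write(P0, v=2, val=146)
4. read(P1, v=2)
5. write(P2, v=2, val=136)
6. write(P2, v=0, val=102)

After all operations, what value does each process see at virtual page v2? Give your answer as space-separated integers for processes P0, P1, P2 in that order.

Answer: 146 27 136

Derivation:
Op 1: fork(P0) -> P1. 3 ppages; refcounts: pp0:2 pp1:2 pp2:2
Op 2: fork(P1) -> P2. 3 ppages; refcounts: pp0:3 pp1:3 pp2:3
Op 3: write(P0, v2, 146). refcount(pp2)=3>1 -> COPY to pp3. 4 ppages; refcounts: pp0:3 pp1:3 pp2:2 pp3:1
Op 4: read(P1, v2) -> 27. No state change.
Op 5: write(P2, v2, 136). refcount(pp2)=2>1 -> COPY to pp4. 5 ppages; refcounts: pp0:3 pp1:3 pp2:1 pp3:1 pp4:1
Op 6: write(P2, v0, 102). refcount(pp0)=3>1 -> COPY to pp5. 6 ppages; refcounts: pp0:2 pp1:3 pp2:1 pp3:1 pp4:1 pp5:1
P0: v2 -> pp3 = 146
P1: v2 -> pp2 = 27
P2: v2 -> pp4 = 136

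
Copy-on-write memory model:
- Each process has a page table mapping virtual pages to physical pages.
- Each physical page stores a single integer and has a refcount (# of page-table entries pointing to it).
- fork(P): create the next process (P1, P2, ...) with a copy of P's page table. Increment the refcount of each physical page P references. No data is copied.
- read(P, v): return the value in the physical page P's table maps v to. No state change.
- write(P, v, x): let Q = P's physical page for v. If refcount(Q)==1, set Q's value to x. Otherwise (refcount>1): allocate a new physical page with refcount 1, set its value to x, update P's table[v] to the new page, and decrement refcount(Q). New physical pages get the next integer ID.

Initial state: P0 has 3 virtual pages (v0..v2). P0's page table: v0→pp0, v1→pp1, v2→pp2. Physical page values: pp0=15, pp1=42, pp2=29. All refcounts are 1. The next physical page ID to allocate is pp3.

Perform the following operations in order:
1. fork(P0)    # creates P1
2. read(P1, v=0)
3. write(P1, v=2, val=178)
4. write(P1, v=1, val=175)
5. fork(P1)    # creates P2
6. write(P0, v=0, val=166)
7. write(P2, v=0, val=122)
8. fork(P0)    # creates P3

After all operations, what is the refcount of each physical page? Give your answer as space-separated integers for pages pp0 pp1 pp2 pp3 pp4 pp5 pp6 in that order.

Op 1: fork(P0) -> P1. 3 ppages; refcounts: pp0:2 pp1:2 pp2:2
Op 2: read(P1, v0) -> 15. No state change.
Op 3: write(P1, v2, 178). refcount(pp2)=2>1 -> COPY to pp3. 4 ppages; refcounts: pp0:2 pp1:2 pp2:1 pp3:1
Op 4: write(P1, v1, 175). refcount(pp1)=2>1 -> COPY to pp4. 5 ppages; refcounts: pp0:2 pp1:1 pp2:1 pp3:1 pp4:1
Op 5: fork(P1) -> P2. 5 ppages; refcounts: pp0:3 pp1:1 pp2:1 pp3:2 pp4:2
Op 6: write(P0, v0, 166). refcount(pp0)=3>1 -> COPY to pp5. 6 ppages; refcounts: pp0:2 pp1:1 pp2:1 pp3:2 pp4:2 pp5:1
Op 7: write(P2, v0, 122). refcount(pp0)=2>1 -> COPY to pp6. 7 ppages; refcounts: pp0:1 pp1:1 pp2:1 pp3:2 pp4:2 pp5:1 pp6:1
Op 8: fork(P0) -> P3. 7 ppages; refcounts: pp0:1 pp1:2 pp2:2 pp3:2 pp4:2 pp5:2 pp6:1

Answer: 1 2 2 2 2 2 1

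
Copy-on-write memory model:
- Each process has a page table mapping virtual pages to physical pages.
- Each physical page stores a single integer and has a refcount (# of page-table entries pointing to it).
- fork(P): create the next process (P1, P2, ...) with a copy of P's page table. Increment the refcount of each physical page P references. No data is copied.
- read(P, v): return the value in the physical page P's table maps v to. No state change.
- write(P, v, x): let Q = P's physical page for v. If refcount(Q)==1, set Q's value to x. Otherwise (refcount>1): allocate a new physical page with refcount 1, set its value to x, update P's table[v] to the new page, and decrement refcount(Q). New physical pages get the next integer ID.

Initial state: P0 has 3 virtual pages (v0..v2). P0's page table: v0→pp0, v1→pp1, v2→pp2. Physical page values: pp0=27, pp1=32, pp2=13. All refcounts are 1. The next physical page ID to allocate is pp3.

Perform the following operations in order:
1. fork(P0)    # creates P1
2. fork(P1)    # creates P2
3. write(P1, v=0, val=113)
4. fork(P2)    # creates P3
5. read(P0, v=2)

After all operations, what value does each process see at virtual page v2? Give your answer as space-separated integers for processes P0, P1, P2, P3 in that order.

Answer: 13 13 13 13

Derivation:
Op 1: fork(P0) -> P1. 3 ppages; refcounts: pp0:2 pp1:2 pp2:2
Op 2: fork(P1) -> P2. 3 ppages; refcounts: pp0:3 pp1:3 pp2:3
Op 3: write(P1, v0, 113). refcount(pp0)=3>1 -> COPY to pp3. 4 ppages; refcounts: pp0:2 pp1:3 pp2:3 pp3:1
Op 4: fork(P2) -> P3. 4 ppages; refcounts: pp0:3 pp1:4 pp2:4 pp3:1
Op 5: read(P0, v2) -> 13. No state change.
P0: v2 -> pp2 = 13
P1: v2 -> pp2 = 13
P2: v2 -> pp2 = 13
P3: v2 -> pp2 = 13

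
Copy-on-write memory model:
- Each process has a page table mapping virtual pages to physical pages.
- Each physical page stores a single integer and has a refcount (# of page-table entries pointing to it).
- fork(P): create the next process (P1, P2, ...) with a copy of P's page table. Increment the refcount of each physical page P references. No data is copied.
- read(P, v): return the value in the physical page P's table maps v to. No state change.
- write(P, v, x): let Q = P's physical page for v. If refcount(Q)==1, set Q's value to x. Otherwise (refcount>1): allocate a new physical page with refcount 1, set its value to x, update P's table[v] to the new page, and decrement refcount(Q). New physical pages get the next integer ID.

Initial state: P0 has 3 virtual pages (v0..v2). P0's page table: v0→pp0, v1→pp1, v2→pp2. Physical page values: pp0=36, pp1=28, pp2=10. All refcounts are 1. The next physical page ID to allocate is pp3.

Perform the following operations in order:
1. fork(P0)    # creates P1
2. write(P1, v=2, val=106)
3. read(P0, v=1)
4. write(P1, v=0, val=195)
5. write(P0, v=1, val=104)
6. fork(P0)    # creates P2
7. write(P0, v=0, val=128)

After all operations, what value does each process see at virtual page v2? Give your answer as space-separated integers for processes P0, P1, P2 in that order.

Answer: 10 106 10

Derivation:
Op 1: fork(P0) -> P1. 3 ppages; refcounts: pp0:2 pp1:2 pp2:2
Op 2: write(P1, v2, 106). refcount(pp2)=2>1 -> COPY to pp3. 4 ppages; refcounts: pp0:2 pp1:2 pp2:1 pp3:1
Op 3: read(P0, v1) -> 28. No state change.
Op 4: write(P1, v0, 195). refcount(pp0)=2>1 -> COPY to pp4. 5 ppages; refcounts: pp0:1 pp1:2 pp2:1 pp3:1 pp4:1
Op 5: write(P0, v1, 104). refcount(pp1)=2>1 -> COPY to pp5. 6 ppages; refcounts: pp0:1 pp1:1 pp2:1 pp3:1 pp4:1 pp5:1
Op 6: fork(P0) -> P2. 6 ppages; refcounts: pp0:2 pp1:1 pp2:2 pp3:1 pp4:1 pp5:2
Op 7: write(P0, v0, 128). refcount(pp0)=2>1 -> COPY to pp6. 7 ppages; refcounts: pp0:1 pp1:1 pp2:2 pp3:1 pp4:1 pp5:2 pp6:1
P0: v2 -> pp2 = 10
P1: v2 -> pp3 = 106
P2: v2 -> pp2 = 10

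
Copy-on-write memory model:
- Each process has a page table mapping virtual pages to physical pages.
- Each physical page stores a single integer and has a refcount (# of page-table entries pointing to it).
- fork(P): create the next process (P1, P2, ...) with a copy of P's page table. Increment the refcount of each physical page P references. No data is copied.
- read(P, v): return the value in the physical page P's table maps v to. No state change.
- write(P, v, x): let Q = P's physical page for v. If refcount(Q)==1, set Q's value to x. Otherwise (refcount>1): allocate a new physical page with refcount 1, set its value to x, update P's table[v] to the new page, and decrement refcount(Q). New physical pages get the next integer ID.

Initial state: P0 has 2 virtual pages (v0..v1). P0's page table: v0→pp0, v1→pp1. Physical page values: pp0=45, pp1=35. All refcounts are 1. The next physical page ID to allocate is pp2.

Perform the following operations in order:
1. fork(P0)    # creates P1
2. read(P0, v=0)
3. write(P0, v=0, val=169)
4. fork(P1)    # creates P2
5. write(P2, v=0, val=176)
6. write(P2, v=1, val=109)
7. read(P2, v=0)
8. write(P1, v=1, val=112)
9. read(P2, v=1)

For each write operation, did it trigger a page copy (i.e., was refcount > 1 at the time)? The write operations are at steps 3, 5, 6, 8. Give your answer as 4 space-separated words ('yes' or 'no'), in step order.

Op 1: fork(P0) -> P1. 2 ppages; refcounts: pp0:2 pp1:2
Op 2: read(P0, v0) -> 45. No state change.
Op 3: write(P0, v0, 169). refcount(pp0)=2>1 -> COPY to pp2. 3 ppages; refcounts: pp0:1 pp1:2 pp2:1
Op 4: fork(P1) -> P2. 3 ppages; refcounts: pp0:2 pp1:3 pp2:1
Op 5: write(P2, v0, 176). refcount(pp0)=2>1 -> COPY to pp3. 4 ppages; refcounts: pp0:1 pp1:3 pp2:1 pp3:1
Op 6: write(P2, v1, 109). refcount(pp1)=3>1 -> COPY to pp4. 5 ppages; refcounts: pp0:1 pp1:2 pp2:1 pp3:1 pp4:1
Op 7: read(P2, v0) -> 176. No state change.
Op 8: write(P1, v1, 112). refcount(pp1)=2>1 -> COPY to pp5. 6 ppages; refcounts: pp0:1 pp1:1 pp2:1 pp3:1 pp4:1 pp5:1
Op 9: read(P2, v1) -> 109. No state change.

yes yes yes yes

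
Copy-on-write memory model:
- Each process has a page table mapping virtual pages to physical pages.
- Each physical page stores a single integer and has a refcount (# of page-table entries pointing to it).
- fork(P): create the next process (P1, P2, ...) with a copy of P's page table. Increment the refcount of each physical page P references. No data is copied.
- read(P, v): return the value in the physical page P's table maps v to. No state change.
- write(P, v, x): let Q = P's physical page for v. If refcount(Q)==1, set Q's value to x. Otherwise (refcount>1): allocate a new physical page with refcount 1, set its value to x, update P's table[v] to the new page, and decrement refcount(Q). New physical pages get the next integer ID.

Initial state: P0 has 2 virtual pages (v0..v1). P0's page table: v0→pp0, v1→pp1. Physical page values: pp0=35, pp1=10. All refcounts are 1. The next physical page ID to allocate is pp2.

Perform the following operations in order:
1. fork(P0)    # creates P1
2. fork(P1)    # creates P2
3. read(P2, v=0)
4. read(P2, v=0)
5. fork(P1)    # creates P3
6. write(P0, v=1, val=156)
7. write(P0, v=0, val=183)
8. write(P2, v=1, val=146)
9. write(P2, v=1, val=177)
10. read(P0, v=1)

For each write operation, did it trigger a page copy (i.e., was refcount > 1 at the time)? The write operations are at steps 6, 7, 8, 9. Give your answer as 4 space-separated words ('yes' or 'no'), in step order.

Op 1: fork(P0) -> P1. 2 ppages; refcounts: pp0:2 pp1:2
Op 2: fork(P1) -> P2. 2 ppages; refcounts: pp0:3 pp1:3
Op 3: read(P2, v0) -> 35. No state change.
Op 4: read(P2, v0) -> 35. No state change.
Op 5: fork(P1) -> P3. 2 ppages; refcounts: pp0:4 pp1:4
Op 6: write(P0, v1, 156). refcount(pp1)=4>1 -> COPY to pp2. 3 ppages; refcounts: pp0:4 pp1:3 pp2:1
Op 7: write(P0, v0, 183). refcount(pp0)=4>1 -> COPY to pp3. 4 ppages; refcounts: pp0:3 pp1:3 pp2:1 pp3:1
Op 8: write(P2, v1, 146). refcount(pp1)=3>1 -> COPY to pp4. 5 ppages; refcounts: pp0:3 pp1:2 pp2:1 pp3:1 pp4:1
Op 9: write(P2, v1, 177). refcount(pp4)=1 -> write in place. 5 ppages; refcounts: pp0:3 pp1:2 pp2:1 pp3:1 pp4:1
Op 10: read(P0, v1) -> 156. No state change.

yes yes yes no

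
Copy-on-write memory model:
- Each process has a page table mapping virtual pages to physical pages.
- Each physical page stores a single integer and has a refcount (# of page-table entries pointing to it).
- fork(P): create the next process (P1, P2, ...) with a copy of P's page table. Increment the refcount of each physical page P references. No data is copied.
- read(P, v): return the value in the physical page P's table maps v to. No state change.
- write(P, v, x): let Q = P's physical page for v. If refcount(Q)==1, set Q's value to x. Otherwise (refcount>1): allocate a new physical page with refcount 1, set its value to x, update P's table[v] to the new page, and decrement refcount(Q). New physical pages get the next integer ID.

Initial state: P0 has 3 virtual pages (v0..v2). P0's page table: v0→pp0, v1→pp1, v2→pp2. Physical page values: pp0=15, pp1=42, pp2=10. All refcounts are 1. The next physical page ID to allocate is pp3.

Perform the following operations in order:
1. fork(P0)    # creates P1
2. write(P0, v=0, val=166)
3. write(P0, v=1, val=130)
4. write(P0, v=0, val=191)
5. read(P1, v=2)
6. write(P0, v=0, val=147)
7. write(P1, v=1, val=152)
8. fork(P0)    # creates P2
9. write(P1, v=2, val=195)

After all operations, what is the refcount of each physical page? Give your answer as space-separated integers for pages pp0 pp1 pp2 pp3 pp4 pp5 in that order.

Op 1: fork(P0) -> P1. 3 ppages; refcounts: pp0:2 pp1:2 pp2:2
Op 2: write(P0, v0, 166). refcount(pp0)=2>1 -> COPY to pp3. 4 ppages; refcounts: pp0:1 pp1:2 pp2:2 pp3:1
Op 3: write(P0, v1, 130). refcount(pp1)=2>1 -> COPY to pp4. 5 ppages; refcounts: pp0:1 pp1:1 pp2:2 pp3:1 pp4:1
Op 4: write(P0, v0, 191). refcount(pp3)=1 -> write in place. 5 ppages; refcounts: pp0:1 pp1:1 pp2:2 pp3:1 pp4:1
Op 5: read(P1, v2) -> 10. No state change.
Op 6: write(P0, v0, 147). refcount(pp3)=1 -> write in place. 5 ppages; refcounts: pp0:1 pp1:1 pp2:2 pp3:1 pp4:1
Op 7: write(P1, v1, 152). refcount(pp1)=1 -> write in place. 5 ppages; refcounts: pp0:1 pp1:1 pp2:2 pp3:1 pp4:1
Op 8: fork(P0) -> P2. 5 ppages; refcounts: pp0:1 pp1:1 pp2:3 pp3:2 pp4:2
Op 9: write(P1, v2, 195). refcount(pp2)=3>1 -> COPY to pp5. 6 ppages; refcounts: pp0:1 pp1:1 pp2:2 pp3:2 pp4:2 pp5:1

Answer: 1 1 2 2 2 1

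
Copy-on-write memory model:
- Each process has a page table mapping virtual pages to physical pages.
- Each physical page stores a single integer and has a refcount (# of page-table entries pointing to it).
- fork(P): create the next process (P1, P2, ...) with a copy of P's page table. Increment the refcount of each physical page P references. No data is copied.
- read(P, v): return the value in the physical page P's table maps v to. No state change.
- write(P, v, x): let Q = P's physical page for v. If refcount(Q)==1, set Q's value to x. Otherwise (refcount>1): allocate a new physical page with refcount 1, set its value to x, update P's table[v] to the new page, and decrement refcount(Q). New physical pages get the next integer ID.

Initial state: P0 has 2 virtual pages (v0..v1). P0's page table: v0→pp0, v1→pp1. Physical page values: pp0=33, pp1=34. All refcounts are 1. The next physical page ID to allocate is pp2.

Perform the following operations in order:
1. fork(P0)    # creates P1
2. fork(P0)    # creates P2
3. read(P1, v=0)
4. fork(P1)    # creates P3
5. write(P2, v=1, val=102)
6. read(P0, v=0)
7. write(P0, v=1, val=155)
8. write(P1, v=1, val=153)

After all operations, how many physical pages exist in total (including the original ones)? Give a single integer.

Op 1: fork(P0) -> P1. 2 ppages; refcounts: pp0:2 pp1:2
Op 2: fork(P0) -> P2. 2 ppages; refcounts: pp0:3 pp1:3
Op 3: read(P1, v0) -> 33. No state change.
Op 4: fork(P1) -> P3. 2 ppages; refcounts: pp0:4 pp1:4
Op 5: write(P2, v1, 102). refcount(pp1)=4>1 -> COPY to pp2. 3 ppages; refcounts: pp0:4 pp1:3 pp2:1
Op 6: read(P0, v0) -> 33. No state change.
Op 7: write(P0, v1, 155). refcount(pp1)=3>1 -> COPY to pp3. 4 ppages; refcounts: pp0:4 pp1:2 pp2:1 pp3:1
Op 8: write(P1, v1, 153). refcount(pp1)=2>1 -> COPY to pp4. 5 ppages; refcounts: pp0:4 pp1:1 pp2:1 pp3:1 pp4:1

Answer: 5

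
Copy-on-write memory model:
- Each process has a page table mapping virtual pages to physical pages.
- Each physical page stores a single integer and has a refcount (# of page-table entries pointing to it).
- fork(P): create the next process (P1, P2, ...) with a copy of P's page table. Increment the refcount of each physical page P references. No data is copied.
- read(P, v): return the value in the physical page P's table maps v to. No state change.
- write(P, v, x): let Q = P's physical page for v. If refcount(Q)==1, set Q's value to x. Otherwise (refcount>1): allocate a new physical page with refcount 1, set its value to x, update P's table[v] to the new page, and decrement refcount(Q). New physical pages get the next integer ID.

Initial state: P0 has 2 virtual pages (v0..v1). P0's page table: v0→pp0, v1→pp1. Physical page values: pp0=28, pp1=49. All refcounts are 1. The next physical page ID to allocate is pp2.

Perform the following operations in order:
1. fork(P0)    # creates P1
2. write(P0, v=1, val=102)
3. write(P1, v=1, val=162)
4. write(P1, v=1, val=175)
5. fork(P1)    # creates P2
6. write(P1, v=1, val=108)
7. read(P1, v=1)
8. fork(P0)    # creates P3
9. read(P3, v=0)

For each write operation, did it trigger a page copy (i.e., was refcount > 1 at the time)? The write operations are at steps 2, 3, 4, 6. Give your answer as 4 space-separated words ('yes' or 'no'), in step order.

Op 1: fork(P0) -> P1. 2 ppages; refcounts: pp0:2 pp1:2
Op 2: write(P0, v1, 102). refcount(pp1)=2>1 -> COPY to pp2. 3 ppages; refcounts: pp0:2 pp1:1 pp2:1
Op 3: write(P1, v1, 162). refcount(pp1)=1 -> write in place. 3 ppages; refcounts: pp0:2 pp1:1 pp2:1
Op 4: write(P1, v1, 175). refcount(pp1)=1 -> write in place. 3 ppages; refcounts: pp0:2 pp1:1 pp2:1
Op 5: fork(P1) -> P2. 3 ppages; refcounts: pp0:3 pp1:2 pp2:1
Op 6: write(P1, v1, 108). refcount(pp1)=2>1 -> COPY to pp3. 4 ppages; refcounts: pp0:3 pp1:1 pp2:1 pp3:1
Op 7: read(P1, v1) -> 108. No state change.
Op 8: fork(P0) -> P3. 4 ppages; refcounts: pp0:4 pp1:1 pp2:2 pp3:1
Op 9: read(P3, v0) -> 28. No state change.

yes no no yes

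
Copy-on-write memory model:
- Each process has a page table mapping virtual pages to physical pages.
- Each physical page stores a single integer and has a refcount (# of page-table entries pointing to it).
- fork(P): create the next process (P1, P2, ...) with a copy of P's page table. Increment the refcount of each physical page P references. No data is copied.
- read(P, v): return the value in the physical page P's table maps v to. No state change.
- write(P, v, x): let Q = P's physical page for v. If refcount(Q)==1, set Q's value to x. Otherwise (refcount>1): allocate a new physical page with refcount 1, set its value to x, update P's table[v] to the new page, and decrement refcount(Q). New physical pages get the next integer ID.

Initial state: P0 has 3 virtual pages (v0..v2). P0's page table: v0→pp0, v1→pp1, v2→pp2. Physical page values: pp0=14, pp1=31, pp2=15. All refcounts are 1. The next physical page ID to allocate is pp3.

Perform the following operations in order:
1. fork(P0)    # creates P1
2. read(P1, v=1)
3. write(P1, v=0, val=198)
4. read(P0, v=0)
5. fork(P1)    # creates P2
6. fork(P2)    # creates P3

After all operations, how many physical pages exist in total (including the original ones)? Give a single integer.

Answer: 4

Derivation:
Op 1: fork(P0) -> P1. 3 ppages; refcounts: pp0:2 pp1:2 pp2:2
Op 2: read(P1, v1) -> 31. No state change.
Op 3: write(P1, v0, 198). refcount(pp0)=2>1 -> COPY to pp3. 4 ppages; refcounts: pp0:1 pp1:2 pp2:2 pp3:1
Op 4: read(P0, v0) -> 14. No state change.
Op 5: fork(P1) -> P2. 4 ppages; refcounts: pp0:1 pp1:3 pp2:3 pp3:2
Op 6: fork(P2) -> P3. 4 ppages; refcounts: pp0:1 pp1:4 pp2:4 pp3:3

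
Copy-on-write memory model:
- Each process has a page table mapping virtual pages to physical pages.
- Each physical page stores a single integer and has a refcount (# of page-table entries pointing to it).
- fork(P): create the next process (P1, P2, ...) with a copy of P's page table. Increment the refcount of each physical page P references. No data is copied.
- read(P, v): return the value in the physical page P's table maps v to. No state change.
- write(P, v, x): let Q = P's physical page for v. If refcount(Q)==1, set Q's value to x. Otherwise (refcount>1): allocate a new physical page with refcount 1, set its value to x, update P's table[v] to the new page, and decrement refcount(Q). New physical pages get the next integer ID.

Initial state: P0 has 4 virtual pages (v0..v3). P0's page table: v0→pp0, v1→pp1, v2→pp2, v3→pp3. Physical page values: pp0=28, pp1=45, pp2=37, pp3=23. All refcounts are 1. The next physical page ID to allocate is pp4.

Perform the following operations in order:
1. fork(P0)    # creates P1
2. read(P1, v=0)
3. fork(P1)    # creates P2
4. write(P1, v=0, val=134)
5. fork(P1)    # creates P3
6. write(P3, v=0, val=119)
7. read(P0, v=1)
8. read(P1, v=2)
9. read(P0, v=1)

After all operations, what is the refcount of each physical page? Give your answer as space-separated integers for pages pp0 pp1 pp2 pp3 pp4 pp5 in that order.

Op 1: fork(P0) -> P1. 4 ppages; refcounts: pp0:2 pp1:2 pp2:2 pp3:2
Op 2: read(P1, v0) -> 28. No state change.
Op 3: fork(P1) -> P2. 4 ppages; refcounts: pp0:3 pp1:3 pp2:3 pp3:3
Op 4: write(P1, v0, 134). refcount(pp0)=3>1 -> COPY to pp4. 5 ppages; refcounts: pp0:2 pp1:3 pp2:3 pp3:3 pp4:1
Op 5: fork(P1) -> P3. 5 ppages; refcounts: pp0:2 pp1:4 pp2:4 pp3:4 pp4:2
Op 6: write(P3, v0, 119). refcount(pp4)=2>1 -> COPY to pp5. 6 ppages; refcounts: pp0:2 pp1:4 pp2:4 pp3:4 pp4:1 pp5:1
Op 7: read(P0, v1) -> 45. No state change.
Op 8: read(P1, v2) -> 37. No state change.
Op 9: read(P0, v1) -> 45. No state change.

Answer: 2 4 4 4 1 1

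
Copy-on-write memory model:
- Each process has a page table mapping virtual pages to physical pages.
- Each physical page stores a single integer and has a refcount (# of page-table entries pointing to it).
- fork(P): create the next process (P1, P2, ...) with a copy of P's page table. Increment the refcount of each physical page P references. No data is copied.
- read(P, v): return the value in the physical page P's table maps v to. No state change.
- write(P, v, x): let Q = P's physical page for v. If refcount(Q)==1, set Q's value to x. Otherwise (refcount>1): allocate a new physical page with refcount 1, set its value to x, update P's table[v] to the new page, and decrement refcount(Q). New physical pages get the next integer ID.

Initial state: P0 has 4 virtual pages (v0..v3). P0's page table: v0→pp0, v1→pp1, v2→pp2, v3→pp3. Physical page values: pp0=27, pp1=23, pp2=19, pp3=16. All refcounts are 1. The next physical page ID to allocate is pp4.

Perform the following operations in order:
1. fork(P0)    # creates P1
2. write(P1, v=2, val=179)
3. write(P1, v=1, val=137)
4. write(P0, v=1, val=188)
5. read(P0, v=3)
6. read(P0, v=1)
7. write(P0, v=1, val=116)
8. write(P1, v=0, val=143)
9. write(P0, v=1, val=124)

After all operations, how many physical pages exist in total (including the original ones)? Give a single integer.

Op 1: fork(P0) -> P1. 4 ppages; refcounts: pp0:2 pp1:2 pp2:2 pp3:2
Op 2: write(P1, v2, 179). refcount(pp2)=2>1 -> COPY to pp4. 5 ppages; refcounts: pp0:2 pp1:2 pp2:1 pp3:2 pp4:1
Op 3: write(P1, v1, 137). refcount(pp1)=2>1 -> COPY to pp5. 6 ppages; refcounts: pp0:2 pp1:1 pp2:1 pp3:2 pp4:1 pp5:1
Op 4: write(P0, v1, 188). refcount(pp1)=1 -> write in place. 6 ppages; refcounts: pp0:2 pp1:1 pp2:1 pp3:2 pp4:1 pp5:1
Op 5: read(P0, v3) -> 16. No state change.
Op 6: read(P0, v1) -> 188. No state change.
Op 7: write(P0, v1, 116). refcount(pp1)=1 -> write in place. 6 ppages; refcounts: pp0:2 pp1:1 pp2:1 pp3:2 pp4:1 pp5:1
Op 8: write(P1, v0, 143). refcount(pp0)=2>1 -> COPY to pp6. 7 ppages; refcounts: pp0:1 pp1:1 pp2:1 pp3:2 pp4:1 pp5:1 pp6:1
Op 9: write(P0, v1, 124). refcount(pp1)=1 -> write in place. 7 ppages; refcounts: pp0:1 pp1:1 pp2:1 pp3:2 pp4:1 pp5:1 pp6:1

Answer: 7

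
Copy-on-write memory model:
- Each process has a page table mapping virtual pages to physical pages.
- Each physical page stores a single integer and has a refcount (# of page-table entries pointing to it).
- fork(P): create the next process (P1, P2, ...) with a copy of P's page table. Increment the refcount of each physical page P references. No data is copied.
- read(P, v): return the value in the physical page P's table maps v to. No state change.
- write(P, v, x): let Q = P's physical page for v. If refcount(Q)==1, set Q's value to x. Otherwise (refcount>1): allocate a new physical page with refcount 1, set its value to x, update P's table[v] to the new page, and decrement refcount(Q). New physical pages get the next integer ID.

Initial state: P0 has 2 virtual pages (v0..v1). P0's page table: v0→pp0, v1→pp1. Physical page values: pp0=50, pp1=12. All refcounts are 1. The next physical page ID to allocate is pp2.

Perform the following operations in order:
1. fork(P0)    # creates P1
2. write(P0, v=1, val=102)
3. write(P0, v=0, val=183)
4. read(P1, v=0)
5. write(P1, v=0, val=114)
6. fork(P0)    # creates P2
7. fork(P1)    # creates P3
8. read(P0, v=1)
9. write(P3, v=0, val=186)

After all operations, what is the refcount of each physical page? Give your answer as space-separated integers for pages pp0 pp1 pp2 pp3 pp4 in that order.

Op 1: fork(P0) -> P1. 2 ppages; refcounts: pp0:2 pp1:2
Op 2: write(P0, v1, 102). refcount(pp1)=2>1 -> COPY to pp2. 3 ppages; refcounts: pp0:2 pp1:1 pp2:1
Op 3: write(P0, v0, 183). refcount(pp0)=2>1 -> COPY to pp3. 4 ppages; refcounts: pp0:1 pp1:1 pp2:1 pp3:1
Op 4: read(P1, v0) -> 50. No state change.
Op 5: write(P1, v0, 114). refcount(pp0)=1 -> write in place. 4 ppages; refcounts: pp0:1 pp1:1 pp2:1 pp3:1
Op 6: fork(P0) -> P2. 4 ppages; refcounts: pp0:1 pp1:1 pp2:2 pp3:2
Op 7: fork(P1) -> P3. 4 ppages; refcounts: pp0:2 pp1:2 pp2:2 pp3:2
Op 8: read(P0, v1) -> 102. No state change.
Op 9: write(P3, v0, 186). refcount(pp0)=2>1 -> COPY to pp4. 5 ppages; refcounts: pp0:1 pp1:2 pp2:2 pp3:2 pp4:1

Answer: 1 2 2 2 1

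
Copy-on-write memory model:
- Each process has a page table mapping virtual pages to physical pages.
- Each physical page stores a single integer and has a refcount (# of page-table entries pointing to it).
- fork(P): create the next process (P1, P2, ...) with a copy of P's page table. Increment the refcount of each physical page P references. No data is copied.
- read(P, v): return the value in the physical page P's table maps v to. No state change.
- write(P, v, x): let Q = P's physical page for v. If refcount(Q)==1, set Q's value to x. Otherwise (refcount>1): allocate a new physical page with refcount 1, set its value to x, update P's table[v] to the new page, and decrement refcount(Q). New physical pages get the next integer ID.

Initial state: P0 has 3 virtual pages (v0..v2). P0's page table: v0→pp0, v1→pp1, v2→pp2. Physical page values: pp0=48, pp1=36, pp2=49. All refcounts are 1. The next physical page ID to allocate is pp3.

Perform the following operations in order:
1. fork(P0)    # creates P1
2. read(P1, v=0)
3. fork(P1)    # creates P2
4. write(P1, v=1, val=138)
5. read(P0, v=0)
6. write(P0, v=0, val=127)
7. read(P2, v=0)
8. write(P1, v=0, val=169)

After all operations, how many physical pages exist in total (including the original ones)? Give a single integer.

Op 1: fork(P0) -> P1. 3 ppages; refcounts: pp0:2 pp1:2 pp2:2
Op 2: read(P1, v0) -> 48. No state change.
Op 3: fork(P1) -> P2. 3 ppages; refcounts: pp0:3 pp1:3 pp2:3
Op 4: write(P1, v1, 138). refcount(pp1)=3>1 -> COPY to pp3. 4 ppages; refcounts: pp0:3 pp1:2 pp2:3 pp3:1
Op 5: read(P0, v0) -> 48. No state change.
Op 6: write(P0, v0, 127). refcount(pp0)=3>1 -> COPY to pp4. 5 ppages; refcounts: pp0:2 pp1:2 pp2:3 pp3:1 pp4:1
Op 7: read(P2, v0) -> 48. No state change.
Op 8: write(P1, v0, 169). refcount(pp0)=2>1 -> COPY to pp5. 6 ppages; refcounts: pp0:1 pp1:2 pp2:3 pp3:1 pp4:1 pp5:1

Answer: 6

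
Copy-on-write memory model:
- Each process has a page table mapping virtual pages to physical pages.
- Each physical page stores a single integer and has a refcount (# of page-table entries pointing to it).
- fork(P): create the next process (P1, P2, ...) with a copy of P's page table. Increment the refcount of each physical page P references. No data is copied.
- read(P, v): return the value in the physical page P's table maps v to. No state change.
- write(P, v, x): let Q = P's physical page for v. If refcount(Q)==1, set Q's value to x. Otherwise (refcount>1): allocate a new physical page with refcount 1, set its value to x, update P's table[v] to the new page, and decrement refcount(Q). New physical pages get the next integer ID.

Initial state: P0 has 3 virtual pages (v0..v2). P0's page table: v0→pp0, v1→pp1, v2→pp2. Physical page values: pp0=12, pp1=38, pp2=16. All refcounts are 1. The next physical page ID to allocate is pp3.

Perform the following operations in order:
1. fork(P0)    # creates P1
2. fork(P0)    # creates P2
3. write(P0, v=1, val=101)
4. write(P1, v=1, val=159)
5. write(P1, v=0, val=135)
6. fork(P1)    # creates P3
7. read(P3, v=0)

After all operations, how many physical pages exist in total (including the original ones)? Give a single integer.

Answer: 6

Derivation:
Op 1: fork(P0) -> P1. 3 ppages; refcounts: pp0:2 pp1:2 pp2:2
Op 2: fork(P0) -> P2. 3 ppages; refcounts: pp0:3 pp1:3 pp2:3
Op 3: write(P0, v1, 101). refcount(pp1)=3>1 -> COPY to pp3. 4 ppages; refcounts: pp0:3 pp1:2 pp2:3 pp3:1
Op 4: write(P1, v1, 159). refcount(pp1)=2>1 -> COPY to pp4. 5 ppages; refcounts: pp0:3 pp1:1 pp2:3 pp3:1 pp4:1
Op 5: write(P1, v0, 135). refcount(pp0)=3>1 -> COPY to pp5. 6 ppages; refcounts: pp0:2 pp1:1 pp2:3 pp3:1 pp4:1 pp5:1
Op 6: fork(P1) -> P3. 6 ppages; refcounts: pp0:2 pp1:1 pp2:4 pp3:1 pp4:2 pp5:2
Op 7: read(P3, v0) -> 135. No state change.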